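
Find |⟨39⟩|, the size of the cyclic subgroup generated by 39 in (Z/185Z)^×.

36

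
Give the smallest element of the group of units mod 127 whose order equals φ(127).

φ(127) = 127 − 1 = 126 = 2 · 3^2 · 7.
g is a primitive root iff g^(126/q) ≢ 1 (mod 127) for each prime q ∈ {2, 3, 7}.
g = 2: 2^63 ≡ 1 — hits 1, so not a primitive root.
g = 3: 3^63 ≡ 126; 3^42 ≡ 107; 3^18 ≡ 4 — none is 1, so 3 is a primitive root.
Hence the least primitive root of 127 is 3.

3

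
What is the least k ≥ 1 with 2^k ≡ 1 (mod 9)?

By Lagrange's theorem, ord_9(2) divides φ(9) = φ(3^2) = 3·(3−1) = 6 = 2 · 3.
Divisors of 6: 1, 2, 3, 6.
Test each divisor d:
2^1 ≡ 2 (mod 9)
2^2 ≡ 4 (mod 9)
2^3 ≡ 8 (mod 9)
2^6 ≡ 1 (mod 9) ✓
So ord_9(2) = 6.

6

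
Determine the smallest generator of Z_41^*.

6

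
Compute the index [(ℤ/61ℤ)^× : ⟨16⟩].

4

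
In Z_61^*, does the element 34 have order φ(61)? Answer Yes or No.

No

φ(61) = 61 − 1 = 60 = 2^2 · 3 · 5.
It suffices to check that the order of 34 is not a proper divisor of 60: compute 34^(60/q) for q ∈ {2, 3, 5}.
34^30 ≡ 1 (mod 61)  [q = 2: ≡ 1 ✗]
34^20 ≡ 1 (mod 61)  [q = 3: ≡ 1 ✗]
34^12 ≡ 58 (mod 61)  [q = 5: ≢ 1 ✓]
34^30 ≡ 1 shows ord(34) | 30, strictly less than φ(61); not a primitive root.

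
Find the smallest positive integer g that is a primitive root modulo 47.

5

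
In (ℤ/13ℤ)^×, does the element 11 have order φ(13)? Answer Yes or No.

Yes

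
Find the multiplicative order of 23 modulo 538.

67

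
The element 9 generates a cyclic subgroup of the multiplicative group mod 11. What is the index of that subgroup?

2

ord(9) | φ(11) = 11 − 1 = 10 = 2 · 5.
Divisors of 10: 1, 2, 5, 10.
Check 9^d mod 11 for each divisor in increasing order:
9^1 ≡ 9 (mod 11)
9^2 ≡ 4 (mod 11)
9^5 ≡ 1 (mod 11) ✓
So ord_11(9) = 5, hence |⟨9⟩| = 5.
Index = |(Z/11Z)^×| / |⟨9⟩| = 10 / 5 = 2.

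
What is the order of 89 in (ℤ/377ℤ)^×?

ord(89) | φ(377) = φ(13·29) = (13−1)·(29−1) = 12·28 = 336 = 2^4 · 3 · 7.
Divisors of 336: 1, 2, 3, 4, 6, 7, 8, 12, 14, 16, 21, 24, 28, 42, 48, 56, 84, 112, 168, 336.
Check 89^d mod 377 for each divisor in increasing order:
89^1 ≡ 89 (mod 377)
89^2 ≡ 4 (mod 377)
89^3 ≡ 356 (mod 377)
89^4 ≡ 16 (mod 377)
89^6 ≡ 64 (mod 377)
89^7 ≡ 41 (mod 377)
89^8 ≡ 256 (mod 377)
89^12 ≡ 326 (mod 377)
89^14 ≡ 173 (mod 377)
89^16 ≡ 315 (mod 377)
89^21 ≡ 307 (mod 377)
89^24 ≡ 339 (mod 377)
89^28 ≡ 146 (mod 377)
89^42 ≡ 376 (mod 377)
89^48 ≡ 313 (mod 377)
89^56 ≡ 204 (mod 377)
89^84 ≡ 1 (mod 377) ✓
Therefore the multiplicative order of 89 modulo 377 is 84.

84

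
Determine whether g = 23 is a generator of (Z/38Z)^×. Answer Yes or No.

No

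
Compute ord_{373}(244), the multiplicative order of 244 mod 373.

124

The order of 244 must divide φ(373) = 373 − 1 = 372 = 2^2 · 3 · 31.
Divisors of 372: 1, 2, 3, 4, 6, 12, 31, 62, 93, 124, 186, 372.
Test each divisor d:
244^1 ≡ 244 (mod 373)
244^2 ≡ 229 (mod 373)
244^3 ≡ 299 (mod 373)
244^4 ≡ 221 (mod 373)
244^6 ≡ 254 (mod 373)
244^12 ≡ 360 (mod 373)
244^31 ≡ 104 (mod 373)
244^62 ≡ 372 (mod 373)
244^93 ≡ 269 (mod 373)
244^124 ≡ 1 (mod 373) ✓
Hence ord(244) = 124.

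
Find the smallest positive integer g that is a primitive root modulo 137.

3

φ(137) = 137 − 1 = 136 = 2^3 · 17.
Test candidates g = 2, 3, … against the prime factors q ∈ {2, 17} of φ(137): g is a generator iff g^(136/q) ≢ 1 for every such q.
g = 2: 2^68 ≡ 1 — hits 1, so not a primitive root.
g = 3: 3^68 ≡ 136; 3^8 ≡ 122 — none is 1, so 3 is a primitive root.
The smallest primitive root modulo 137 is 3.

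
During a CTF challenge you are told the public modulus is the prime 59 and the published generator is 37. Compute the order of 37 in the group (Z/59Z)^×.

Since 37 ∈ (Z/59Z)^×, its order divides φ(59) = 59 − 1 = 58 = 2 · 29.
Divisors of 58: 1, 2, 29, 58.
Evaluate successive powers at the divisors of 58:
37^1 ≡ 37 (mod 59)
37^2 ≡ 12 (mod 59)
37^29 ≡ 58 (mod 59)
37^58 ≡ 1 (mod 59) ✓
The smallest such exponent is 58, so the order of 37 is 58.

58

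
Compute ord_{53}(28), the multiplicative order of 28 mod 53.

13

ord(28) | φ(53) = 53 − 1 = 52 = 2^2 · 13.
Divisors of 52: 1, 2, 4, 13, 26, 52.
Test each divisor d:
28^1 ≡ 28 (mod 53)
28^2 ≡ 42 (mod 53)
28^4 ≡ 15 (mod 53)
28^13 ≡ 1 (mod 53) ✓
The smallest such exponent is 13, so the order of 28 is 13.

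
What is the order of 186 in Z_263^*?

131

Since 186 ∈ (Z/263Z)^×, its order divides φ(263) = 263 − 1 = 262 = 2 · 131.
Divisors of 262: 1, 2, 131, 262.
Evaluate successive powers at the divisors of 262:
186^1 ≡ 186
186^2 ≡ 143
186^131 ≡ 1
Hence ord(186) = 131.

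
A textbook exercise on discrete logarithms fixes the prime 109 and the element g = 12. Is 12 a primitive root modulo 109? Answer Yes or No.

φ(109) = 109 − 1 = 108 = 2^2 · 3^3.
It suffices to check that the order of 12 is not a proper divisor of 108: compute 12^(108/q) for q ∈ {2, 3}.
12^54 ≡ 1 (mod 109)  [q = 2: ≡ 1 ✗]
12^36 ≡ 63 (mod 109)  [q = 3: ≢ 1 ✓]
12^54 ≡ 1 shows ord(12) | 54, strictly less than φ(109); not a primitive root.

No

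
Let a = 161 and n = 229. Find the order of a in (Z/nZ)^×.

19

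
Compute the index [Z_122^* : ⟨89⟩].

By Lagrange's theorem, ord_122(89) divides φ(122) = φ(2)·φ(61) = 1·60 = 60 = 2^2 · 3 · 5.
Divisors of 60: 1, 2, 3, 4, 5, 6, 10, 12, 15, 20, 30, 60.
Check 89^d mod 122 for each divisor in increasing order:
89^1 ≡ 89 (mod 122)
89^2 ≡ 113 (mod 122)
89^3 ≡ 53 (mod 122)
89^4 ≡ 81 (mod 122)
89^5 ≡ 11 (mod 122)
89^6 ≡ 3 (mod 122)
89^10 ≡ 121 (mod 122)
89^12 ≡ 9 (mod 122)
89^15 ≡ 111 (mod 122)
89^20 ≡ 1 (mod 122) ✓
So ord_122(89) = 20, hence |⟨89⟩| = 20.
[(Z/122Z)^× : ⟨89⟩] = 60/20 = 3.

3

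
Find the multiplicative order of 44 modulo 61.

60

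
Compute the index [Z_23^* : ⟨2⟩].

2

The order of 2 must divide φ(23) = 23 − 1 = 22 = 2 · 11.
Divisors of 22: 1, 2, 11, 22.
Test each divisor d:
2^1 ≡ 2 (mod 23)
2^2 ≡ 4 (mod 23)
2^11 ≡ 1 (mod 23) ✓
The order of 2 is 11, so the subgroup it generates has 11 elements.
The index is φ(23) / ord(2) = 22 / 11 = 2.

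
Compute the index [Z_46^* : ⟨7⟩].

1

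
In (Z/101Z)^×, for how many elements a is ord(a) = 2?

1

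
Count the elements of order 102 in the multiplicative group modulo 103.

32

φ(103) = 103 − 1 = 102 = 2 · 3 · 17.
In a cyclic group of order 102, there are φ(d) elements of order d for each divisor d of 102, and zero for non-divisors.
102 = 2 · 3 · 17 divides 102, and φ(102) = 32.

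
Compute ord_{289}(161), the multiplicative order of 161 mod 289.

ord(161) | φ(289) = φ(17^2) = 17·(17−1) = 272 = 2^4 · 17.
Divisors of 272: 1, 2, 4, 8, 16, 17, 34, 68, 136, 272.
Evaluate successive powers at the divisors of 272:
161^1 ≡ 161 (mod 289)
161^2 ≡ 200 (mod 289)
161^4 ≡ 118 (mod 289)
161^8 ≡ 52 (mod 289)
161^16 ≡ 103 (mod 289)
161^17 ≡ 110 (mod 289)
161^34 ≡ 251 (mod 289)
161^68 ≡ 288 (mod 289)
161^136 ≡ 1 (mod 289) ✓
So ord_289(161) = 136.

136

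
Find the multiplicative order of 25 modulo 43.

Since 25 ∈ (Z/43Z)^×, its order divides φ(43) = 43 − 1 = 42 = 2 · 3 · 7.
Divisors of 42: 1, 2, 3, 6, 7, 14, 21, 42.
Check 25^d mod 43 for each divisor in increasing order:
25^1 ≡ 25 (mod 43)
25^2 ≡ 23 (mod 43)
25^3 ≡ 16 (mod 43)
25^6 ≡ 41 (mod 43)
25^7 ≡ 36 (mod 43)
25^14 ≡ 6 (mod 43)
25^21 ≡ 1 (mod 43) ✓
So ord_43(25) = 21.

21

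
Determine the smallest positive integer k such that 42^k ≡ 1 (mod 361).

The order of 42 must divide φ(361) = φ(19^2) = 19·(19−1) = 342 = 2 · 3^2 · 19.
Divisors of 342: 1, 2, 3, 6, 9, 18, 19, 38, 57, 114, 171, 342.
Check 42^d mod 361 for each divisor in increasing order:
42^1 ≡ 42 (mod 361)
42^2 ≡ 320 (mod 361)
42^3 ≡ 83 (mod 361)
42^6 ≡ 30 (mod 361)
42^9 ≡ 324 (mod 361)
42^18 ≡ 286 (mod 361)
42^19 ≡ 99 (mod 361)
42^38 ≡ 54 (mod 361)
42^57 ≡ 292 (mod 361)
42^114 ≡ 68 (mod 361)
42^171 ≡ 1 (mod 361) ✓
The smallest such exponent is 171, so the order of 42 is 171.

171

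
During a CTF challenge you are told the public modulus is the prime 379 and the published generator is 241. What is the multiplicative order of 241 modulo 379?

14

The order of 241 must divide φ(379) = 379 − 1 = 378 = 2 · 3^3 · 7.
Divisors of 378: 1, 2, 3, 6, 7, 9, 14, 18, 21, 27, 42, 54, 63, 126, 189, 378.
Compute 241^d (mod 379) for the divisors d until we hit 1:
241^1 ≡ 241 (mod 379)
241^2 ≡ 94 (mod 379)
241^3 ≡ 293 (mod 379)
241^6 ≡ 195 (mod 379)
241^7 ≡ 378 (mod 379)
241^9 ≡ 285 (mod 379)
241^14 ≡ 1 (mod 379) ✓
Therefore the multiplicative order of 241 modulo 379 is 14.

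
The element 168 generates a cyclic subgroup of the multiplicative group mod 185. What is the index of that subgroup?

Since 168 ∈ (Z/185Z)^×, its order divides φ(185) = φ(5·37) = (5−1)·(37−1) = 4·36 = 144 = 2^4 · 3^2.
Divisors of 144: 1, 2, 3, 4, 6, 8, 9, 12, 16, 18, 24, 36, 48, 72, 144.
Evaluate successive powers at the divisors of 144:
168^1 ≡ 168 (mod 185)
168^2 ≡ 104 (mod 185)
168^3 ≡ 82 (mod 185)
168^4 ≡ 86 (mod 185)
168^6 ≡ 64 (mod 185)
168^8 ≡ 181 (mod 185)
168^9 ≡ 68 (mod 185)
168^12 ≡ 26 (mod 185)
168^16 ≡ 16 (mod 185)
168^18 ≡ 184 (mod 185)
168^24 ≡ 121 (mod 185)
168^36 ≡ 1 (mod 185) ✓
So ord_185(168) = 36, hence |⟨168⟩| = 36.
The index is φ(185) / ord(168) = 144 / 36 = 4.

4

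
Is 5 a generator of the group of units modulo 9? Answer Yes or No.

Yes

φ(9) = φ(3^2) = 3·(3−1) = 6 = 2 · 3.
An element g generates (Z/9Z)^× iff g^(6/q) ≢ 1 (mod 9) for each prime q ∈ {2, 3}.
5^3 ≡ 8 (mod 9)  [q = 2: ≢ 1 ✓]
5^2 ≡ 7 (mod 9)  [q = 3: ≢ 1 ✓]
All checks pass, so 5 has order 6 and is a primitive root modulo 9.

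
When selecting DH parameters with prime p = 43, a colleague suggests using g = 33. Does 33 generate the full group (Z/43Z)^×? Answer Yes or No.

Yes

φ(43) = 43 − 1 = 42 = 2 · 3 · 7.
It suffices to check that the order of 33 is not a proper divisor of 42: compute 33^(42/q) for q ∈ {2, 3, 7}.
33^21 ≡ 42 (mod 43)  [q = 2: ≢ 1 ✓]
33^14 ≡ 36 (mod 43)  [q = 3: ≢ 1 ✓]
33^6 ≡ 35 (mod 43)  [q = 7: ≢ 1 ✓]
None equal 1, so ord_43(33) = 42: 33 is a primitive root.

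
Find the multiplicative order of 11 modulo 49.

21

The order of 11 must divide φ(49) = φ(7^2) = 7·(7−1) = 42 = 2 · 3 · 7.
Divisors of 42: 1, 2, 3, 6, 7, 14, 21, 42.
Test each divisor d:
11^1 ≡ 11
11^2 ≡ 23
11^3 ≡ 8
11^6 ≡ 15
11^7 ≡ 18
11^14 ≡ 30
11^21 ≡ 1
Therefore the multiplicative order of 11 modulo 49 is 21.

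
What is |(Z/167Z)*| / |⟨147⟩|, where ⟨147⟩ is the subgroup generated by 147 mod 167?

2

The order of 147 must divide φ(167) = 167 − 1 = 166 = 2 · 83.
Divisors of 166: 1, 2, 83, 166.
Compute 147^d (mod 167) for the divisors d until we hit 1:
147^1 ≡ 147 (mod 167)
147^2 ≡ 66 (mod 167)
147^83 ≡ 1 (mod 167) ✓
Thus |⟨147⟩| = ord(147) = 83.
Index = |(Z/167Z)^×| / |⟨147⟩| = 166 / 83 = 2.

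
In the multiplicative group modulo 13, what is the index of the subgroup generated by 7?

1

The order of 7 must divide φ(13) = 13 − 1 = 12 = 2^2 · 3.
Divisors of 12: 1, 2, 3, 4, 6, 12.
Test each divisor d:
7^1 ≡ 7 (mod 13)
7^2 ≡ 10 (mod 13)
7^3 ≡ 5 (mod 13)
7^4 ≡ 9 (mod 13)
7^6 ≡ 12 (mod 13)
7^12 ≡ 1 (mod 13) ✓
The order of 7 is 12, so the subgroup it generates has 12 elements.
Index = |(Z/13Z)^×| / |⟨7⟩| = 12 / 12 = 1.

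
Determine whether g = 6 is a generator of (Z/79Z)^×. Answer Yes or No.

Yes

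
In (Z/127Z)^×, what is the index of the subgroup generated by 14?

1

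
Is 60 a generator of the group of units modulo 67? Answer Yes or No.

φ(67) = 67 − 1 = 66 = 2 · 3 · 11.
An element g generates (Z/67Z)^× iff g^(66/q) ≢ 1 (mod 67) for each prime q ∈ {2, 3, 11}.
60^33 ≡ 1 (mod 67)  [q = 2: ≡ 1 ✗]
60^22 ≡ 29 (mod 67)  [q = 3: ≢ 1 ✓]
60^6 ≡ 64 (mod 67)  [q = 11: ≢ 1 ✓]
Since 60^33 ≡ 1, the order of 60 divides 33 < 66, so 60 is not a primitive root.

No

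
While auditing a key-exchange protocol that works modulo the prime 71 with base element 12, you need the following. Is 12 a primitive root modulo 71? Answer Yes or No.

φ(71) = 71 − 1 = 70 = 2 · 5 · 7.
An element g generates (Z/71Z)^× iff g^(70/q) ≢ 1 (mod 71) for each prime q ∈ {2, 5, 7}.
12^35 ≡ 1 (mod 71)  [q = 2: ≡ 1 ✗]
12^14 ≡ 57 (mod 71)  [q = 5: ≢ 1 ✓]
12^10 ≡ 32 (mod 71)  [q = 7: ≢ 1 ✓]
Since 12^35 ≡ 1, the order of 12 divides 35 < 70, so 12 is not a primitive root.

No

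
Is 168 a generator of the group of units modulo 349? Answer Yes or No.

φ(349) = 349 − 1 = 348 = 2^2 · 3 · 29.
Test 168^(348/q) mod 349 for each prime factor q of 348:
168^174 ≡ 1 (mod 349)  [q = 2: ≡ 1 ✗]
168^116 ≡ 1 (mod 349)  [q = 3: ≡ 1 ✗]
168^12 ≡ 249 (mod 349)  [q = 29: ≢ 1 ✓]
Since 168^174 ≡ 1, the order of 168 divides 174 < 348, so 168 is not a primitive root.

No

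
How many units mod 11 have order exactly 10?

4

φ(11) = 11 − 1 = 10 = 2 · 5.
Since (Z/11Z)^× is cyclic of order 10, the number of elements of order d is φ(d) when d | 10 and 0 otherwise.
10 = 2 · 5 divides 10, and φ(10) = 4.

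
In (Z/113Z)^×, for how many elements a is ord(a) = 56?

24

φ(113) = 113 − 1 = 112 = 2^4 · 7.
In a cyclic group of order 112, there are φ(d) elements of order d for each divisor d of 112, and zero for non-divisors.
56 = 2^3 · 7 divides 112, and φ(56) = 24.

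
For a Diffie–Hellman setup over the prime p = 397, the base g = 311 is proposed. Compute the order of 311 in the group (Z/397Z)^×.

132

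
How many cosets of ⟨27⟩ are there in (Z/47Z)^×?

ord(27) | φ(47) = 47 − 1 = 46 = 2 · 23.
Divisors of 46: 1, 2, 23, 46.
Test each divisor d:
27^1 ≡ 27 (mod 47)
27^2 ≡ 24 (mod 47)
27^23 ≡ 1 (mod 47) ✓
The order of 27 is 23, so the subgroup it generates has 23 elements.
The index is φ(47) / ord(27) = 46 / 23 = 2.

2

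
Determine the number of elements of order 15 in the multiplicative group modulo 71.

φ(71) = 71 − 1 = 70 = 2 · 5 · 7.
(Z/71Z)^× is cyclic (|G| = 70); a cyclic group of order m has exactly φ(d) elements of each order d | m, and none otherwise.
Since 15 ∤ 70, the count is 0.

0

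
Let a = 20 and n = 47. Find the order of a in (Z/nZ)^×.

46

The order of 20 must divide φ(47) = 47 − 1 = 46 = 2 · 23.
Divisors of 46: 1, 2, 23, 46.
Test each divisor d:
20^1 ≡ 20 (mod 47)
20^2 ≡ 24 (mod 47)
20^23 ≡ 46 (mod 47)
20^46 ≡ 1 (mod 47) ✓
The smallest such exponent is 46, so the order of 20 is 46.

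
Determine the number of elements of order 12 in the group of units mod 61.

4

φ(61) = 61 − 1 = 60 = 2^2 · 3 · 5.
(Z/61Z)^× is cyclic (|G| = 60); a cyclic group of order m has exactly φ(d) elements of each order d | m, and none otherwise.
12 = 2^2 · 3 divides 60, and φ(12) = 4.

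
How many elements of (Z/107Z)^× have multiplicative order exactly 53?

φ(107) = 107 − 1 = 106 = 2 · 53.
(Z/107Z)^× is cyclic (|G| = 106); a cyclic group of order m has exactly φ(d) elements of each order d | m, and none otherwise.
53 | 106, and φ(53) = 53 − 1 = 52.

52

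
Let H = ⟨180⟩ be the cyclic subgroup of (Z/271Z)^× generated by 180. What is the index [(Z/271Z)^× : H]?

2

By Lagrange's theorem, ord_271(180) divides φ(271) = 271 − 1 = 270 = 2 · 3^3 · 5.
Divisors of 270: 1, 2, 3, 5, 6, 9, 10, 15, 18, 27, 30, 45, 54, 90, 135, 270.
Check 180^d mod 271 for each divisor in increasing order:
180^1 ≡ 180 (mod 271)
180^2 ≡ 151 (mod 271)
180^3 ≡ 80 (mod 271)
180^5 ≡ 156 (mod 271)
180^6 ≡ 167 (mod 271)
180^9 ≡ 81 (mod 271)
180^10 ≡ 217 (mod 271)
180^15 ≡ 248 (mod 271)
180^18 ≡ 57 (mod 271)
180^27 ≡ 10 (mod 271)
180^30 ≡ 258 (mod 271)
180^45 ≡ 28 (mod 271)
180^54 ≡ 100 (mod 271)
180^90 ≡ 242 (mod 271)
180^135 ≡ 1 (mod 271) ✓
Thus |⟨180⟩| = ord(180) = 135.
Index = |(Z/271Z)^×| / |⟨180⟩| = 270 / 135 = 2.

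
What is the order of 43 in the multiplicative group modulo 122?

ord(43) | φ(122) = φ(2)·φ(61) = 1·60 = 60 = 2^2 · 3 · 5.
Divisors of 60: 1, 2, 3, 4, 5, 6, 10, 12, 15, 20, 30, 60.
Test each divisor d:
43^1 ≡ 43 (mod 122)
43^2 ≡ 19 (mod 122)
43^3 ≡ 85 (mod 122)
43^4 ≡ 117 (mod 122)
43^5 ≡ 29 (mod 122)
43^6 ≡ 27 (mod 122)
43^10 ≡ 109 (mod 122)
43^12 ≡ 119 (mod 122)
43^15 ≡ 111 (mod 122)
43^20 ≡ 47 (mod 122)
43^30 ≡ 121 (mod 122)
43^60 ≡ 1 (mod 122) ✓
The smallest such exponent is 60, so the order of 43 is 60.

60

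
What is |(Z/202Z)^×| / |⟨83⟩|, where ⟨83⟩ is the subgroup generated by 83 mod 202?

1

Since 83 ∈ (Z/202Z)^×, its order divides φ(202) = φ(2)·φ(101) = 1·100 = 100 = 2^2 · 5^2.
Divisors of 100: 1, 2, 4, 5, 10, 20, 25, 50, 100.
Test each divisor d:
83^1 ≡ 83
83^2 ≡ 21
83^4 ≡ 37
83^5 ≡ 41
83^10 ≡ 65
83^20 ≡ 185
83^25 ≡ 111
83^50 ≡ 201
83^100 ≡ 1
Thus |⟨83⟩| = ord(83) = 100.
[(Z/202Z)^× : ⟨83⟩] = 100/100 = 1.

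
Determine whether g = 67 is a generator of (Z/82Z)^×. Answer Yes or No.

φ(82) = φ(2)·φ(41) = 1·40 = 40 = 2^3 · 5.
An element g generates (Z/82Z)^× iff g^(40/q) ≢ 1 (mod 82) for each prime q ∈ {2, 5}.
67^20 ≡ 81 (mod 82)  [q = 2: ≢ 1 ✓]
67^8 ≡ 59 (mod 82)  [q = 5: ≢ 1 ✓]
None equal 1, so ord_82(67) = 40: 67 is a primitive root.

Yes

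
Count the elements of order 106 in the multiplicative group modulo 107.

52

φ(107) = 107 − 1 = 106 = 2 · 53.
(Z/107Z)^× is cyclic (|G| = 106); a cyclic group of order m has exactly φ(d) elements of each order d | m, and none otherwise.
106 = 2 · 53 divides 106, and φ(106) = 52.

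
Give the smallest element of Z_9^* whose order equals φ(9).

2

φ(9) = φ(3^2) = 3·(3−1) = 6 = 2 · 3.
g is a primitive root iff g^(6/q) ≢ 1 (mod 9) for each prime q ∈ {2, 3}.
g = 2: 2^3 ≡ 8; 2^2 ≡ 4 — none is 1, so 2 is a primitive root.
The smallest primitive root modulo 9 is 2.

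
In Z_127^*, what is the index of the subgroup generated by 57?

Since 57 ∈ (Z/127Z)^×, its order divides φ(127) = 127 − 1 = 126 = 2 · 3^2 · 7.
Divisors of 126: 1, 2, 3, 6, 7, 9, 14, 18, 21, 42, 63, 126.
Compute 57^d (mod 127) for the divisors d until we hit 1:
57^1 ≡ 57
57^2 ≡ 74
57^3 ≡ 27
57^6 ≡ 94
57^7 ≡ 24
57^9 ≡ 125
57^14 ≡ 68
57^18 ≡ 4
57^21 ≡ 108
57^42 ≡ 107
57^63 ≡ 126
57^126 ≡ 1
The order of 57 is 126, so the subgroup it generates has 126 elements.
[(Z/127Z)^× : ⟨57⟩] = 126/126 = 1.

1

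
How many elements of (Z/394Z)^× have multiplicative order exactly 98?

φ(394) = φ(2)·φ(197) = 1·196 = 196 = 2^2 · 7^2.
(Z/394Z)^× is cyclic (|G| = 196); a cyclic group of order m has exactly φ(d) elements of each order d | m, and none otherwise.
98 = 2 · 7^2 divides 196, and φ(98) = 42.

42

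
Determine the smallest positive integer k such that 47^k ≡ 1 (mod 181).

ord(47) | φ(181) = 181 − 1 = 180 = 2^2 · 3^2 · 5.
Divisors of 180: 1, 2, 3, 4, 5, 6, 9, 10, 12, 15, 18, 20, 30, 36, 45, 60, 90, 180.
Check 47^d mod 181 for each divisor in increasing order:
47^1 ≡ 47 (mod 181)
47^2 ≡ 37 (mod 181)
47^3 ≡ 110 (mod 181)
47^4 ≡ 102 (mod 181)
47^5 ≡ 88 (mod 181)
47^6 ≡ 154 (mod 181)
47^9 ≡ 107 (mod 181)
47^10 ≡ 142 (mod 181)
47^12 ≡ 5 (mod 181)
47^15 ≡ 7 (mod 181)
47^18 ≡ 46 (mod 181)
47^20 ≡ 73 (mod 181)
47^30 ≡ 49 (mod 181)
47^36 ≡ 125 (mod 181)
47^45 ≡ 162 (mod 181)
47^60 ≡ 48 (mod 181)
47^90 ≡ 180 (mod 181)
47^180 ≡ 1 (mod 181) ✓
Hence ord(47) = 180.

180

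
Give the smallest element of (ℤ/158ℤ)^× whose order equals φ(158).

φ(158) = φ(2)·φ(79) = 1·78 = 78 = 2 · 3 · 13.
g is a primitive root iff g^(78/q) ≢ 1 (mod 158) for each prime q ∈ {2, 3, 13}.
g = 2: gcd(2, 158) = 2 > 1, not a unit — skip.
g = 3: 3^39 ≡ 157; 3^26 ≡ 23; 3^6 ≡ 97 — none is 1, so 3 is a primitive root.
The smallest primitive root modulo 158 is 3.

3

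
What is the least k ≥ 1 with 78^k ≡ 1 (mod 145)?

ord(78) | φ(145) = φ(5·29) = (5−1)·(29−1) = 4·28 = 112 = 2^4 · 7.
Divisors of 112: 1, 2, 4, 7, 8, 14, 16, 28, 56, 112.
Compute 78^d (mod 145) for the divisors d until we hit 1:
78^1 ≡ 78 (mod 145)
78^2 ≡ 139 (mod 145)
78^4 ≡ 36 (mod 145)
78^7 ≡ 117 (mod 145)
78^8 ≡ 136 (mod 145)
78^14 ≡ 59 (mod 145)
78^16 ≡ 81 (mod 145)
78^28 ≡ 1 (mod 145) ✓
Therefore the multiplicative order of 78 modulo 145 is 28.

28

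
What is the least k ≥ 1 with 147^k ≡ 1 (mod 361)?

342

The order of 147 must divide φ(361) = φ(19^2) = 19·(19−1) = 342 = 2 · 3^2 · 19.
Divisors of 342: 1, 2, 3, 6, 9, 18, 19, 38, 57, 114, 171, 342.
Compute 147^d (mod 361) for the divisors d until we hit 1:
147^1 ≡ 147 (mod 361)
147^2 ≡ 310 (mod 361)
147^3 ≡ 84 (mod 361)
147^6 ≡ 197 (mod 361)
147^9 ≡ 303 (mod 361)
147^18 ≡ 115 (mod 361)
147^19 ≡ 299 (mod 361)
147^38 ≡ 234 (mod 361)
147^57 ≡ 293 (mod 361)
147^114 ≡ 292 (mod 361)
147^171 ≡ 360 (mod 361)
147^342 ≡ 1 (mod 361) ✓
So ord_361(147) = 342.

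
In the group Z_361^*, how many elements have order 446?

0

φ(361) = φ(19^2) = 19·(19−1) = 342 = 2 · 3^2 · 19.
In a cyclic group of order 342, there are φ(d) elements of order d for each divisor d of 342, and zero for non-divisors.
Here 342 is not a multiple of 446, so there are no elements of order 446.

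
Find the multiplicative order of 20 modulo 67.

By Lagrange's theorem, ord_67(20) divides φ(67) = 67 − 1 = 66 = 2 · 3 · 11.
Divisors of 66: 1, 2, 3, 6, 11, 22, 33, 66.
Check 20^d mod 67 for each divisor in increasing order:
20^1 ≡ 20 (mod 67)
20^2 ≡ 65 (mod 67)
20^3 ≡ 27 (mod 67)
20^6 ≡ 59 (mod 67)
20^11 ≡ 30 (mod 67)
20^22 ≡ 29 (mod 67)
20^33 ≡ 66 (mod 67)
20^66 ≡ 1 (mod 67) ✓
The smallest such exponent is 66, so the order of 20 is 66.

66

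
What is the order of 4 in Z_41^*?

10

By Lagrange's theorem, ord_41(4) divides φ(41) = 41 − 1 = 40 = 2^3 · 5.
Divisors of 40: 1, 2, 4, 5, 8, 10, 20, 40.
Evaluate successive powers at the divisors of 40:
4^1 ≡ 4 (mod 41)
4^2 ≡ 16 (mod 41)
4^4 ≡ 10 (mod 41)
4^5 ≡ 40 (mod 41)
4^8 ≡ 18 (mod 41)
4^10 ≡ 1 (mod 41) ✓
Hence ord(4) = 10.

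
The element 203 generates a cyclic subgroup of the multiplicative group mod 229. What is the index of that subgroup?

12

Since 203 ∈ (Z/229Z)^×, its order divides φ(229) = 229 − 1 = 228 = 2^2 · 3 · 19.
Divisors of 228: 1, 2, 3, 4, 6, 12, 19, 38, 57, 76, 114, 228.
Check 203^d mod 229 for each divisor in increasing order:
203^1 ≡ 203
203^2 ≡ 218
203^3 ≡ 57
203^4 ≡ 121
203^6 ≡ 43
203^12 ≡ 17
203^19 ≡ 1
Thus |⟨203⟩| = ord(203) = 19.
Index = |(Z/229Z)^×| / |⟨203⟩| = 228 / 19 = 12.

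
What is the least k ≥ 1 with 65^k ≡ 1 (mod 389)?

By Lagrange's theorem, ord_389(65) divides φ(389) = 389 − 1 = 388 = 2^2 · 97.
Divisors of 388: 1, 2, 4, 97, 194, 388.
Check 65^d mod 389 for each divisor in increasing order:
65^1 ≡ 65 (mod 389)
65^2 ≡ 335 (mod 389)
65^4 ≡ 193 (mod 389)
65^97 ≡ 1 (mod 389) ✓
The smallest such exponent is 97, so the order of 65 is 97.

97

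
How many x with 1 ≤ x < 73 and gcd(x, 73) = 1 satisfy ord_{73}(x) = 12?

4

φ(73) = 73 − 1 = 72 = 2^3 · 3^2.
In a cyclic group of order 72, there are φ(d) elements of order d for each divisor d of 72, and zero for non-divisors.
12 = 2^2 · 3 divides 72, and φ(12) = 4.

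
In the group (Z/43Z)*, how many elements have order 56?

0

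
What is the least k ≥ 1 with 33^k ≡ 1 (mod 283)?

ord(33) | φ(283) = 283 − 1 = 282 = 2 · 3 · 47.
Divisors of 282: 1, 2, 3, 6, 47, 94, 141, 282.
Evaluate successive powers at the divisors of 282:
33^1 ≡ 33 (mod 283)
33^2 ≡ 240 (mod 283)
33^3 ≡ 279 (mod 283)
33^6 ≡ 16 (mod 283)
33^47 ≡ 282 (mod 283)
33^94 ≡ 1 (mod 283) ✓
So ord_283(33) = 94.

94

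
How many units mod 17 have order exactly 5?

φ(17) = 17 − 1 = 16 = 2^4.
Since (Z/17Z)^× is cyclic of order 16, the number of elements of order d is φ(d) when d | 16 and 0 otherwise.
Here 16 is not a multiple of 5, so there are no elements of order 5.

0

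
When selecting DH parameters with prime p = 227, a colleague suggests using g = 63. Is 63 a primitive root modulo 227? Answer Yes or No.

No

φ(227) = 227 − 1 = 226 = 2 · 113.
Test 63^(226/q) mod 227 for each prime factor q of 226:
63^113 ≡ 1 (mod 227)  [q = 2: ≡ 1 ✗]
63^2 ≡ 110 (mod 227)  [q = 113: ≢ 1 ✓]
The check at q = 2 fails, so 63 generates a proper subgroup.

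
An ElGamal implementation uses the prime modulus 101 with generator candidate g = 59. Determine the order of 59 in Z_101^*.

100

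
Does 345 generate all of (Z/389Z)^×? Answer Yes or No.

No

φ(389) = 389 − 1 = 388 = 2^2 · 97.
It suffices to check that the order of 345 is not a proper divisor of 388: compute 345^(388/q) for q ∈ {2, 97}.
345^194 ≡ 1 (mod 389)  [q = 2: ≡ 1 ✗]
345^4 ≡ 81 (mod 389)  [q = 97: ≢ 1 ✓]
Since 345^194 ≡ 1, the order of 345 divides 194 < 388, so 345 is not a primitive root.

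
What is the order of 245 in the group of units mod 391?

176

Since 245 ∈ (Z/391Z)^×, its order divides φ(391) = φ(17·23) = (17−1)·(23−1) = 16·22 = 352 = 2^5 · 11.
Divisors of 352: 1, 2, 4, 8, 11, 16, 22, 32, 44, 88, 176, 352.
Evaluate successive powers at the divisors of 352:
245^1 ≡ 245
245^2 ≡ 202
245^4 ≡ 140
245^8 ≡ 50
245^11 ≡ 252
245^16 ≡ 154
245^22 ≡ 162
245^32 ≡ 256
245^44 ≡ 47
245^88 ≡ 254
245^176 ≡ 1
So ord_391(245) = 176.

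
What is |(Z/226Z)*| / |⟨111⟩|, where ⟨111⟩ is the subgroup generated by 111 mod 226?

4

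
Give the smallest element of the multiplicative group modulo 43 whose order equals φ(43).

3

φ(43) = 43 − 1 = 42 = 2 · 3 · 7.
g is a primitive root iff g^(42/q) ≢ 1 (mod 43) for each prime q ∈ {2, 3, 7}.
g = 2: 2^21 ≡ 42; 2^14 ≡ 1 — hits 1, so not a primitive root.
g = 3: 3^21 ≡ 42; 3^14 ≡ 36; 3^6 ≡ 41 — none is 1, so 3 is a primitive root.
Hence the least primitive root of 43 is 3.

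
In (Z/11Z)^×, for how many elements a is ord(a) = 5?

φ(11) = 11 − 1 = 10 = 2 · 5.
In a cyclic group of order 10, there are φ(d) elements of order d for each divisor d of 10, and zero for non-divisors.
5 | 10, and φ(5) = 5 − 1 = 4.

4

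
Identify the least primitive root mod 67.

φ(67) = 67 − 1 = 66 = 2 · 3 · 11.
g is a primitive root iff g^(66/q) ≢ 1 (mod 67) for each prime q ∈ {2, 3, 11}.
g = 2: 2^33 ≡ 66; 2^22 ≡ 37; 2^6 ≡ 64 — none is 1, so 2 is a primitive root.
So 2 is the smallest generator of (Z/67Z)^×.

2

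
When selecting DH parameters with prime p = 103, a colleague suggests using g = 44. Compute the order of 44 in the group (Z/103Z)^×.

ord(44) | φ(103) = 103 − 1 = 102 = 2 · 3 · 17.
Divisors of 102: 1, 2, 3, 6, 17, 34, 51, 102.
Check 44^d mod 103 for each divisor in increasing order:
44^1 ≡ 44 (mod 103)
44^2 ≡ 82 (mod 103)
44^3 ≡ 3 (mod 103)
44^6 ≡ 9 (mod 103)
44^17 ≡ 47 (mod 103)
44^34 ≡ 46 (mod 103)
44^51 ≡ 102 (mod 103)
44^102 ≡ 1 (mod 103) ✓
Therefore the multiplicative order of 44 modulo 103 is 102.

102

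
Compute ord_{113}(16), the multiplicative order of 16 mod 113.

7

By Lagrange's theorem, ord_113(16) divides φ(113) = 113 − 1 = 112 = 2^4 · 7.
Divisors of 112: 1, 2, 4, 7, 8, 14, 16, 28, 56, 112.
Test each divisor d:
16^1 ≡ 16 (mod 113)
16^2 ≡ 30 (mod 113)
16^4 ≡ 109 (mod 113)
16^7 ≡ 1 (mod 113) ✓
So ord_113(16) = 7.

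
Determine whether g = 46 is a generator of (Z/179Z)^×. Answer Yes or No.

φ(179) = 179 − 1 = 178 = 2 · 89.
Test 46^(178/q) mod 179 for each prime factor q of 178:
46^89 ≡ 1 (mod 179)  [q = 2: ≡ 1 ✗]
46^2 ≡ 147 (mod 179)  [q = 89: ≢ 1 ✓]
46^89 ≡ 1 shows ord(46) | 89, strictly less than φ(179); not a primitive root.

No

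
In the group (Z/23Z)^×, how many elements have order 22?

φ(23) = 23 − 1 = 22 = 2 · 11.
Since (Z/23Z)^× is cyclic of order 22, the number of elements of order d is φ(d) when d | 22 and 0 otherwise.
22 = 2 · 11 divides 22, and φ(22) = 10.

10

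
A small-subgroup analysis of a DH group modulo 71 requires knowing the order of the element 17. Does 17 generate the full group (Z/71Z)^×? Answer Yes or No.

φ(71) = 71 − 1 = 70 = 2 · 5 · 7.
Test 17^(70/q) mod 71 for each prime factor q of 70:
17^35 ≡ 70 (mod 71)  [q = 2: ≢ 1 ✓]
17^14 ≡ 25 (mod 71)  [q = 5: ≢ 1 ✓]
17^10 ≡ 1 (mod 71)  [q = 7: ≡ 1 ✗]
17^10 ≡ 1 shows ord(17) | 10, strictly less than φ(71); not a primitive root.

No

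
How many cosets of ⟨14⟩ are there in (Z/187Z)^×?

The order of 14 must divide φ(187) = φ(11·17) = (11−1)·(17−1) = 10·16 = 160 = 2^5 · 5.
Divisors of 160: 1, 2, 4, 5, 8, 10, 16, 20, 32, 40, 80, 160.
Compute 14^d (mod 187) for the divisors d until we hit 1:
14^1 ≡ 14 (mod 187)
14^2 ≡ 9 (mod 187)
14^4 ≡ 81 (mod 187)
14^5 ≡ 12 (mod 187)
14^8 ≡ 16 (mod 187)
14^10 ≡ 144 (mod 187)
14^16 ≡ 69 (mod 187)
14^20 ≡ 166 (mod 187)
14^32 ≡ 86 (mod 187)
14^40 ≡ 67 (mod 187)
14^80 ≡ 1 (mod 187) ✓
The order of 14 is 80, so the subgroup it generates has 80 elements.
The index is φ(187) / ord(14) = 160 / 80 = 2.

2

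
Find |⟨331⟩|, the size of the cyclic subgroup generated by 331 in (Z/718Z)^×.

179

ord(331) | φ(718) = φ(2)·φ(359) = 1·358 = 358 = 2 · 179.
Divisors of 358: 1, 2, 179, 358.
Test each divisor d:
331^1 ≡ 331 (mod 718)
331^2 ≡ 425 (mod 718)
331^179 ≡ 1 (mod 718) ✓
So ord_718(331) = 179.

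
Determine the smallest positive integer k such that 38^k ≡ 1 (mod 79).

13

By Lagrange's theorem, ord_79(38) divides φ(79) = 79 − 1 = 78 = 2 · 3 · 13.
Divisors of 78: 1, 2, 3, 6, 13, 26, 39, 78.
Evaluate successive powers at the divisors of 78:
38^1 ≡ 38 (mod 79)
38^2 ≡ 22 (mod 79)
38^3 ≡ 46 (mod 79)
38^6 ≡ 62 (mod 79)
38^13 ≡ 1 (mod 79) ✓
So ord_79(38) = 13.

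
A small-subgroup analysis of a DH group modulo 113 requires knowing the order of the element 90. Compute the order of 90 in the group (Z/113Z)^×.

112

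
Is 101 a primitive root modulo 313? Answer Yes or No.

φ(313) = 313 − 1 = 312 = 2^3 · 3 · 13.
Test 101^(312/q) mod 313 for each prime factor q of 312:
101^156 ≡ 312 (mod 313)  [q = 2: ≢ 1 ✓]
101^104 ≡ 98 (mod 313)  [q = 3: ≢ 1 ✓]
101^24 ≡ 249 (mod 313)  [q = 13: ≢ 1 ✓]
None equal 1, so ord_313(101) = 312: 101 is a primitive root.

Yes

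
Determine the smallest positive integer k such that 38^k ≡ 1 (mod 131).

ord(38) | φ(131) = 131 − 1 = 130 = 2 · 5 · 13.
Divisors of 130: 1, 2, 5, 10, 13, 26, 65, 130.
Check 38^d mod 131 for each divisor in increasing order:
38^1 ≡ 38
38^2 ≡ 3
38^5 ≡ 80
38^10 ≡ 112
38^13 ≡ 61
38^26 ≡ 53
38^65 ≡ 1
The smallest such exponent is 65, so the order of 38 is 65.

65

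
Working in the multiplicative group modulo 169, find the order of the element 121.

78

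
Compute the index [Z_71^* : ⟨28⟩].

1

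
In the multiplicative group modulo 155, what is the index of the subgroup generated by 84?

ord(84) | φ(155) = φ(5·31) = (5−1)·(31−1) = 4·30 = 120 = 2^3 · 3 · 5.
Divisors of 120: 1, 2, 3, 4, 5, 6, 8, 10, 12, 15, 20, 24, 30, 40, 60, 120.
Test each divisor d:
84^1 ≡ 84 (mod 155)
84^2 ≡ 81 (mod 155)
84^3 ≡ 139 (mod 155)
84^4 ≡ 51 (mod 155)
84^5 ≡ 99 (mod 155)
84^6 ≡ 101 (mod 155)
84^8 ≡ 121 (mod 155)
84^10 ≡ 36 (mod 155)
84^12 ≡ 126 (mod 155)
84^15 ≡ 154 (mod 155)
84^20 ≡ 56 (mod 155)
84^24 ≡ 66 (mod 155)
84^30 ≡ 1 (mod 155) ✓
Thus |⟨84⟩| = ord(84) = 30.
The index is φ(155) / ord(84) = 120 / 30 = 4.

4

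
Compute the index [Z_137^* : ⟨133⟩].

8

Since 133 ∈ (Z/137Z)^×, its order divides φ(137) = 137 − 1 = 136 = 2^3 · 17.
Divisors of 136: 1, 2, 4, 8, 17, 34, 68, 136.
Check 133^d mod 137 for each divisor in increasing order:
133^1 ≡ 133
133^2 ≡ 16
133^4 ≡ 119
133^8 ≡ 50
133^17 ≡ 1
So ord_137(133) = 17, hence |⟨133⟩| = 17.
Index = |(Z/137Z)^×| / |⟨133⟩| = 136 / 17 = 8.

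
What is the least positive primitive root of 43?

φ(43) = 43 − 1 = 42 = 2 · 3 · 7.
Test candidates g = 2, 3, … against the prime factors q ∈ {2, 3, 7} of φ(43): g is a generator iff g^(42/q) ≢ 1 for every such q.
g = 2: 2^21 ≡ 42; 2^14 ≡ 1 — hits 1, so not a primitive root.
g = 3: 3^21 ≡ 42; 3^14 ≡ 36; 3^6 ≡ 41 — none is 1, so 3 is a primitive root.
Hence the least primitive root of 43 is 3.

3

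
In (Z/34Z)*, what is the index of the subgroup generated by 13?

Since 13 ∈ (Z/34Z)^×, its order divides φ(34) = φ(2)·φ(17) = 1·16 = 16 = 2^4.
Divisors of 16: 1, 2, 4, 8, 16.
Test each divisor d:
13^1 ≡ 13 (mod 34)
13^2 ≡ 33 (mod 34)
13^4 ≡ 1 (mod 34) ✓
So ord_34(13) = 4, hence |⟨13⟩| = 4.
The index is φ(34) / ord(13) = 16 / 4 = 4.

4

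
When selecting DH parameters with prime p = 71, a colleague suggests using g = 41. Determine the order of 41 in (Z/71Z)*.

14

ord(41) | φ(71) = 71 − 1 = 70 = 2 · 5 · 7.
Divisors of 70: 1, 2, 5, 7, 10, 14, 35, 70.
Evaluate successive powers at the divisors of 70:
41^1 ≡ 41
41^2 ≡ 48
41^5 ≡ 34
41^7 ≡ 70
41^10 ≡ 20
41^14 ≡ 1
So ord_71(41) = 14.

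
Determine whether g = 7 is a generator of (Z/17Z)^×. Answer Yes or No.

Yes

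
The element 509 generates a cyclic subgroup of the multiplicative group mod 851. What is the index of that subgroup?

4

ord(509) | φ(851) = φ(23·37) = (23−1)·(37−1) = 22·36 = 792 = 2^3 · 3^2 · 11.
Divisors of 792: 1, 2, 3, 4, 6, 8, 9, 11, 12, 18, 22, 24, 33, 36, 44, 66, 72, 88, 99, 132, 198, 264, 396, 792.
Test each divisor d:
509^1 ≡ 509 (mod 851)
509^2 ≡ 377 (mod 851)
509^3 ≡ 418 (mod 851)
509^4 ≡ 12 (mod 851)
509^6 ≡ 269 (mod 851)
509^8 ≡ 144 (mod 851)
509^9 ≡ 110 (mod 851)
509^11 ≡ 622 (mod 851)
509^12 ≡ 26 (mod 851)
509^18 ≡ 186 (mod 851)
509^22 ≡ 530 (mod 851)
509^24 ≡ 676 (mod 851)
509^33 ≡ 323 (mod 851)
509^36 ≡ 556 (mod 851)
509^44 ≡ 70 (mod 851)
509^66 ≡ 507 (mod 851)
509^72 ≡ 223 (mod 851)
509^88 ≡ 645 (mod 851)
509^99 ≡ 369 (mod 851)
509^132 ≡ 47 (mod 851)
509^198 ≡ 1 (mod 851) ✓
The order of 509 is 198, so the subgroup it generates has 198 elements.
[(Z/851Z)^× : ⟨509⟩] = 792/198 = 4.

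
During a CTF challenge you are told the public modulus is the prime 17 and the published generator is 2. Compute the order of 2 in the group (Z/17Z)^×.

The order of 2 must divide φ(17) = 17 − 1 = 16 = 2^4.
Divisors of 16: 1, 2, 4, 8, 16.
Check 2^d mod 17 for each divisor in increasing order:
2^1 ≡ 2 (mod 17)
2^2 ≡ 4 (mod 17)
2^4 ≡ 16 (mod 17)
2^8 ≡ 1 (mod 17) ✓
Therefore the multiplicative order of 2 modulo 17 is 8.

8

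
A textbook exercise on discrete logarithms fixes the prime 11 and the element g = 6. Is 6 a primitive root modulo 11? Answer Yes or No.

Yes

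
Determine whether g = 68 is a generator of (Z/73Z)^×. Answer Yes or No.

Yes

φ(73) = 73 − 1 = 72 = 2^3 · 3^2.
Test 68^(72/q) mod 73 for each prime factor q of 72:
68^36 ≡ 72 (mod 73)  [q = 2: ≢ 1 ✓]
68^24 ≡ 8 (mod 73)  [q = 3: ≢ 1 ✓]
Every test exponent gives a nontrivial residue, hence 68 generates the full group.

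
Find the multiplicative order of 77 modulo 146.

9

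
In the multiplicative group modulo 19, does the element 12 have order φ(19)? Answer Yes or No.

φ(19) = 19 − 1 = 18 = 2 · 3^2.
Test 12^(18/q) mod 19 for each prime factor q of 18:
12^9 ≡ 18 (mod 19)  [q = 2: ≢ 1 ✓]
12^6 ≡ 1 (mod 19)  [q = 3: ≡ 1 ✗]
12^6 ≡ 1 shows ord(12) | 6, strictly less than φ(19); not a primitive root.

No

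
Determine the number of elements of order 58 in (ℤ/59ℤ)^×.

φ(59) = 59 − 1 = 58 = 2 · 29.
In a cyclic group of order 58, there are φ(d) elements of order d for each divisor d of 58, and zero for non-divisors.
58 = 2 · 29 divides 58, and φ(58) = 28.

28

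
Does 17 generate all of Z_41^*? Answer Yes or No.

Yes

φ(41) = 41 − 1 = 40 = 2^3 · 5.
An element g generates (Z/41Z)^× iff g^(40/q) ≢ 1 (mod 41) for each prime q ∈ {2, 5}.
17^20 ≡ 40 (mod 41)  [q = 2: ≢ 1 ✓]
17^8 ≡ 16 (mod 41)  [q = 5: ≢ 1 ✓]
Every test exponent gives a nontrivial residue, hence 17 generates the full group.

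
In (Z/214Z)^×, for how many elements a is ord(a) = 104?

φ(214) = φ(2)·φ(107) = 1·106 = 106 = 2 · 53.
(Z/214Z)^× is cyclic (|G| = 106); a cyclic group of order m has exactly φ(d) elements of each order d | m, and none otherwise.
104 does not divide 106, so no element of (Z/214Z)^× has order 104.

0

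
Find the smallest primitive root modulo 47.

5

φ(47) = 47 − 1 = 46 = 2 · 23.
Test candidates g = 2, 3, … against the prime factors q ∈ {2, 23} of φ(47): g is a generator iff g^(46/q) ≢ 1 for every such q.
g = 2: 2^23 ≡ 1 — hits 1, so not a primitive root.
g = 3: 3^23 ≡ 1 — hits 1, so not a primitive root.
g = 4: 4^23 ≡ 1 — hits 1, so not a primitive root.
g = 5: 5^23 ≡ 46; 5^2 ≡ 25 — none is 1, so 5 is a primitive root.
So 5 is the smallest generator of (Z/47Z)^×.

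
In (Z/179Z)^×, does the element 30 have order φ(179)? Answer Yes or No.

φ(179) = 179 − 1 = 178 = 2 · 89.
It suffices to check that the order of 30 is not a proper divisor of 178: compute 30^(178/q) for q ∈ {2, 89}.
30^89 ≡ 178 (mod 179)  [q = 2: ≢ 1 ✓]
30^2 ≡ 5 (mod 179)  [q = 89: ≢ 1 ✓]
All checks pass, so 30 has order 178 and is a primitive root modulo 179.

Yes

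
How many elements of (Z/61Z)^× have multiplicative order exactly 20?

8

φ(61) = 61 − 1 = 60 = 2^2 · 3 · 5.
Since (Z/61Z)^× is cyclic of order 60, the number of elements of order d is φ(d) when d | 60 and 0 otherwise.
20 = 2^2 · 5 divides 60, and φ(20) = 8.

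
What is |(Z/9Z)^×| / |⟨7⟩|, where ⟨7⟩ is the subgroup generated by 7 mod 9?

By Lagrange's theorem, ord_9(7) divides φ(9) = φ(3^2) = 3·(3−1) = 6 = 2 · 3.
Divisors of 6: 1, 2, 3, 6.
Evaluate successive powers at the divisors of 6:
7^1 ≡ 7
7^2 ≡ 4
7^3 ≡ 1
Thus |⟨7⟩| = ord(7) = 3.
The index is φ(9) / ord(7) = 6 / 3 = 2.

2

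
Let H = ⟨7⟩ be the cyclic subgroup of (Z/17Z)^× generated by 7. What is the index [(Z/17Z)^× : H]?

Since 7 ∈ (Z/17Z)^×, its order divides φ(17) = 17 − 1 = 16 = 2^4.
Divisors of 16: 1, 2, 4, 8, 16.
Compute 7^d (mod 17) for the divisors d until we hit 1:
7^1 ≡ 7 (mod 17)
7^2 ≡ 15 (mod 17)
7^4 ≡ 4 (mod 17)
7^8 ≡ 16 (mod 17)
7^16 ≡ 1 (mod 17) ✓
The order of 7 is 16, so the subgroup it generates has 16 elements.
The index is φ(17) / ord(7) = 16 / 16 = 1.

1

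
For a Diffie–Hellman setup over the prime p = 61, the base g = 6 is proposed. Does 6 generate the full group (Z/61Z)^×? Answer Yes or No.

Yes

φ(61) = 61 − 1 = 60 = 2^2 · 3 · 5.
6 is a primitive root mod 61 iff 6^(φ(61)/q) ≢ 1 for every prime q | φ(61), i.e. q ∈ {2, 3, 5}.
6^30 ≡ 60 (mod 61)  [q = 2: ≢ 1 ✓]
6^20 ≡ 47 (mod 61)  [q = 3: ≢ 1 ✓]
6^12 ≡ 20 (mod 61)  [q = 5: ≢ 1 ✓]
Every test exponent gives a nontrivial residue, hence 6 generates the full group.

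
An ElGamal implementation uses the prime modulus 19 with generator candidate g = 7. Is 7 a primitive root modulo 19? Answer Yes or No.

φ(19) = 19 − 1 = 18 = 2 · 3^2.
7 is a primitive root mod 19 iff 7^(φ(19)/q) ≢ 1 for every prime q | φ(19), i.e. q ∈ {2, 3}.
7^9 ≡ 1 (mod 19)  [q = 2: ≡ 1 ✗]
7^6 ≡ 1 (mod 19)  [q = 3: ≡ 1 ✗]
7^9 ≡ 1 shows ord(7) | 9, strictly less than φ(19); not a primitive root.

No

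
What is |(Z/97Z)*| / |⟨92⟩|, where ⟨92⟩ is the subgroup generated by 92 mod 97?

1

The order of 92 must divide φ(97) = 97 − 1 = 96 = 2^5 · 3.
Divisors of 96: 1, 2, 3, 4, 6, 8, 12, 16, 24, 32, 48, 96.
Check 92^d mod 97 for each divisor in increasing order:
92^1 ≡ 92
92^2 ≡ 25
92^3 ≡ 69
92^4 ≡ 43
92^6 ≡ 8
92^8 ≡ 6
92^12 ≡ 64
92^16 ≡ 36
92^24 ≡ 22
92^32 ≡ 35
92^48 ≡ 96
92^96 ≡ 1
The order of 92 is 96, so the subgroup it generates has 96 elements.
[(Z/97Z)^× : ⟨92⟩] = 96/96 = 1.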